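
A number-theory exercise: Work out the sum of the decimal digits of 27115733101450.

2+7+1+1+5+7+3+3+1+0+1+4+5+0 = 40

40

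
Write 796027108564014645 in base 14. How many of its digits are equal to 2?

796027108564014645 in base 14 is 518CB018AA234513.
The digit 2 appears 1 time.

1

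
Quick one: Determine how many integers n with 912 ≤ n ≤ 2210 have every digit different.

679

The integers in [912, 2210] that have every digit different: 912, 913, 914, 915, 916, 917, …, 2197, 2198.
679 qualify.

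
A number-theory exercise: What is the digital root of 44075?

2

4+4+0+7+5 = 20
2+0 = 2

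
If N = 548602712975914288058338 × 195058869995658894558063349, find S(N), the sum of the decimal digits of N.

226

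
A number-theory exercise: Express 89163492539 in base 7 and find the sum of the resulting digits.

35

89163492539 in base 7 is 6304361116202.
Digit sum: 6+3+0+4+3+6+1+1+1+6+2+0+2 = 35.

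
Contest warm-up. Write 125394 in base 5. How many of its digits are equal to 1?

1

125394 in base 5 is 13003034.
The digit 1 appears 1 time.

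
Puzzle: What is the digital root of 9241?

9+2+4+1 = 16
1+6 = 7

7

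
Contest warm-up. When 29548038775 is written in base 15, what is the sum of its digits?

29548038775 in base 15 is B7E0EE6BA.
Digit sum: 11+7+14+0+14+14+6+11+10 = 87.

87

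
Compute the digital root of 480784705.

7

4+8+0+7+8+4+7+0+5 = 43
4+3 = 7
(Equivalently, 480784705 mod 9 = 7.)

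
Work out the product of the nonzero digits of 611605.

6×1×1×6×5 = 180

180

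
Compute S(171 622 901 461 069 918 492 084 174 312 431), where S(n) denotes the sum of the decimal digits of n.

126

1+7+1+6+2+2+9+0+1+4+6+1+0+6+9+9+1+8+4+9+2+0+8+4+1+7+4+3+1+2+4+3+1 = 126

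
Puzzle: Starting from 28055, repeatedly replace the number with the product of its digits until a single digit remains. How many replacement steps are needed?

1

28055 → 0 (1 step)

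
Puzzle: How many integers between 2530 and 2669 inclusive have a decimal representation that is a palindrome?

2

The integers in [2530, 2669] that have a decimal representation that is a palindrome: 2552, 2662.
2 qualify.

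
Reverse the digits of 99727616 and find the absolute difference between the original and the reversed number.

Reverse of 99727616 is 61672799.
|99727616 − 61672799| = 38054817

38054817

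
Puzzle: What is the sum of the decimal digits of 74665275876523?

73

7+4+6+6+5+2+7+5+8+7+6+5+2+3 = 73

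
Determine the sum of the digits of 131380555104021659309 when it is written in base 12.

126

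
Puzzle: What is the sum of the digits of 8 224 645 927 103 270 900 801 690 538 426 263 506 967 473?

181

8+2+2+4+6+4+5+9+2+7+1+0+3+2+7+0+9+0+0+8+0+1+6+9+0+5+3+8+4+2+6+2+6+3+5+0+6+9+6+7+4+7+3 = 181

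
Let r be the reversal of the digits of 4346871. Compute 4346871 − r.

Reverse of 4346871 is 1786434.
4346871 − 1786434 = 2560437

2560437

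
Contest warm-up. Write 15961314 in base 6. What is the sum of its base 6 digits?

24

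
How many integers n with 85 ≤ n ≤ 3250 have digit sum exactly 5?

46

The integers in [85, 3250] that have digit sum exactly 5: 104, 113, 122, 131, 140, 203, …, 3110, 3200.
46 qualify.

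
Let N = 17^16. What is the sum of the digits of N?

109

17^16 = 48661191875666868481
Sum of its 20 digits: 109.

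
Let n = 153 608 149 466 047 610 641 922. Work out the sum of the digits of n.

95

1+5+3+6+0+8+1+4+9+4+6+6+0+4+7+6+1+0+6+4+1+9+2+2 = 95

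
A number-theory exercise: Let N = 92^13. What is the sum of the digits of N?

110

92^13 = 33825307664249166246182912
Sum of its 26 digits: 110.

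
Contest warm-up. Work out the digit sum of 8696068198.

8+6+9+6+0+6+8+1+9+8 = 61

61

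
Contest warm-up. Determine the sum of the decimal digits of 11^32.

11^32 = 2111377674535255285545615254209921
Sum of its 34 digits: 139.

139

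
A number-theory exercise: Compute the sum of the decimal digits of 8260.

8+2+6+0 = 16

16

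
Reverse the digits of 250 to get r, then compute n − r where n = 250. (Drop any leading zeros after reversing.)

Reverse of 250 is 52.
250 − 52 = 198

198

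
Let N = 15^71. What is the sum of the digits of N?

15^71 = 318038277724537791345877108796931411532015430976283454356234869919717311859130859375
Sum of its 84 digits: 387.

387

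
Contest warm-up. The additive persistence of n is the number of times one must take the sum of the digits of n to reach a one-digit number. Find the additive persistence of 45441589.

2

45441589 → 40 → 4 (2 steps)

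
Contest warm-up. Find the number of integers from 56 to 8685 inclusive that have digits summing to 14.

519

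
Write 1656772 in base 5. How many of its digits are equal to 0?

3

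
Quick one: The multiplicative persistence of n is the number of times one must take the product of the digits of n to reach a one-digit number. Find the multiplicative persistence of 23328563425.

2

23328563425 → 1036800 → 0 (2 steps)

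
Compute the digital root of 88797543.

6

8+8+7+9+7+5+4+3 = 51
5+1 = 6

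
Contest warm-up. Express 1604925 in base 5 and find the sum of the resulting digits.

1604925 in base 5 is 402324200.
Digit sum: 4+0+2+3+2+4+2+0+0 = 17.

17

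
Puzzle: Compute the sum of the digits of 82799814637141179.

87

8+2+7+9+9+8+1+4+6+3+7+1+4+1+1+7+9 = 87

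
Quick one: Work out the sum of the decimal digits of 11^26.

11^26 = 1191817653772720942460132761
Sum of its 28 digits: 112.

112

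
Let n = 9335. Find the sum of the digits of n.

9+3+3+5 = 20

20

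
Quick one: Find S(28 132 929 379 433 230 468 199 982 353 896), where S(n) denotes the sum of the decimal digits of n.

160

2+8+1+3+2+9+2+9+3+7+9+4+3+3+2+3+0+4+6+8+1+9+9+9+8+2+3+5+3+8+9+6 = 160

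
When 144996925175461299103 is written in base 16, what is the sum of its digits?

144996925175461299103 in base 16 is 7DC3C8F386F43C39F.
Digit sum: 7+13+12+3+12+8+15+3+8+6+15+4+3+12+3+9+15 = 148.

148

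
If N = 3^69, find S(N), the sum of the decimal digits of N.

3^69 = 834385168331080533771857328695283
Sum of its 33 digits: 153.

153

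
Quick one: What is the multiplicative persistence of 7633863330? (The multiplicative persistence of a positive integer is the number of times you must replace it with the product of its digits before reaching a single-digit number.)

1

7633863330 → 0 (1 step)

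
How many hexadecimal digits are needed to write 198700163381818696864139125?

22

198700163381818696864139125 in base 16 is A45C6570CA7B4FCB5C8775, which has 22 digits.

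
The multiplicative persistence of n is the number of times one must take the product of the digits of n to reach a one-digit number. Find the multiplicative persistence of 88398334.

4

88398334 → 497664 → 36288 → 2304 → 0 (4 steps)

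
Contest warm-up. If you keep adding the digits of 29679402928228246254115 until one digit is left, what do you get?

1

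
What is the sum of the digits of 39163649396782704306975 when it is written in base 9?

39163649396782704306975 in base 9 is 436827334750827244102050.
Digit sum: 4+3+6+8+2+7+3+3+4+7+5+0+8+2+7+2+4+4+1+0+2+0+5+0 = 87.

87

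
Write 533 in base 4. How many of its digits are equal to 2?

1

533 in base 4 is 20111.
The digit 2 appears 1 time.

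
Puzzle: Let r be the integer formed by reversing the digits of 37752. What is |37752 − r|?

11979

Reverse of 37752 is 25773.
|37752 − 25773| = 11979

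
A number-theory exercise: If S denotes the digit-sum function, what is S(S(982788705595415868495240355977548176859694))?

12

First digit sum: 237.
2+3+7 = 12.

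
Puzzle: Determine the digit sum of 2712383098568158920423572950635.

138

2+7+1+2+3+8+3+0+9+8+5+6+8+1+5+8+9+2+0+4+2+3+5+7+2+9+5+0+6+3+5 = 138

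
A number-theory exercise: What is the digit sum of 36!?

36! = 371993326789901217467999448150835200000000
Sum of its 42 digits: 171.

171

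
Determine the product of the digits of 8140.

0

8×1×4×0 = 0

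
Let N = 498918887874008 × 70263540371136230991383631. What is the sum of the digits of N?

174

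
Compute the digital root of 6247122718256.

6+2+4+7+1+2+2+7+1+8+2+5+6 = 53
5+3 = 8
(Equivalently, 6247122718256 mod 9 = 8.)

8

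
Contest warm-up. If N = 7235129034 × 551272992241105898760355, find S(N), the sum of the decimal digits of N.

153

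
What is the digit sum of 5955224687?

53

5+9+5+5+2+2+4+6+8+7 = 53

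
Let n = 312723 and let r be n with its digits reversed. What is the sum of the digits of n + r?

36

Reversal of 312723 is 327213; 312723 + 327213 = 639936.
Digit sum of 639936: 6+3+9+9+3+6 = 36.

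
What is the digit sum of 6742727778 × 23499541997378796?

117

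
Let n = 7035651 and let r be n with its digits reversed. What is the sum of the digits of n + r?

Reversal of 7035651 is 1565307; 7035651 + 1565307 = 8600958.
Digit sum of 8600958: 8+6+0+0+9+5+8 = 36.

36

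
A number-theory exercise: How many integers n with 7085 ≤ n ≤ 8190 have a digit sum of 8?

The integers in [7085, 8190] that have a digit sum of 8: 7100, 8000.
2 qualify.

2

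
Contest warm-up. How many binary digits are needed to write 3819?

3819 in base 2 is 111011101011, which has 12 digits.

12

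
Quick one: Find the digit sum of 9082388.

9+0+8+2+3+8+8 = 38

38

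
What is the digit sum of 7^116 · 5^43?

533

7^116 · 5^43 = 122203270249616438095550917993326018162512434157687598513725346461813614400569693695732545205180032326097716577351093292236328125
Sum of its 129 digits: 533.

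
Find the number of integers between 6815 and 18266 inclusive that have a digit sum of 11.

310

The integers in [6815, 18266] that have a digit sum of 11: 7004, 7013, 7022, 7031, 7040, 7103, …, 18110, 18200.
310 qualify.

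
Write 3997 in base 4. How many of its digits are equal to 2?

3997 in base 4 is 332131.
The digit 2 appears 1 time.

1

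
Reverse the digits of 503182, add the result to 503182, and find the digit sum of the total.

Reversal of 503182 is 281305; 503182 + 281305 = 784487.
Digit sum of 784487: 7+8+4+4+8+7 = 38.

38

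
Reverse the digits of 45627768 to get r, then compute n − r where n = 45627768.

-41144886

Reverse of 45627768 is 86772654.
45627768 − 86772654 = -41144886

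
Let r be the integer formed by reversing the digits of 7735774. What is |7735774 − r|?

Reverse of 7735774 is 4775377.
|7735774 − 4775377| = 2960397

2960397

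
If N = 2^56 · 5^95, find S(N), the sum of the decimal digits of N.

2^56 · 5^95 = 181898940354585647583007812500000000000000000000000000000000000000000000000000000000
Sum of its 84 digits: 134.

134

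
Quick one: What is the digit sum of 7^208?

745

7^208 = 60310415843607297556906127501101179202939317973209913173114227506585777059173154453291212672812116786493512836191527244496953596108447510165042656351114841698694541678037884801
Sum of its 176 digits: 745.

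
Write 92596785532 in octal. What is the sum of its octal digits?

92596785532 in base 8 is 1261714550574.
Digit sum: 1+2+6+1+7+1+4+5+5+0+5+7+4 = 48.

48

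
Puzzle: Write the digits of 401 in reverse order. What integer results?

Reversing 401 gives 104.

104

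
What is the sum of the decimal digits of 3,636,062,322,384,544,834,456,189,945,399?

3+6+3+6+0+6+2+3+2+2+3+8+4+5+4+4+8+3+4+4+5+6+1+8+9+9+4+5+3+9+9 = 148

148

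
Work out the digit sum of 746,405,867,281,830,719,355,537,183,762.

141

7+4+6+4+0+5+8+6+7+2+8+1+8+3+0+7+1+9+3+5+5+5+3+7+1+8+3+7+6+2 = 141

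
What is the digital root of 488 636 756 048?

4+8+8+6+3+6+7+5+6+0+4+8 = 65
6+5 = 11
1+1 = 2

2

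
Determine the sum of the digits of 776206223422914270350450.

83

7+7+6+2+0+6+2+2+3+4+2+2+9+1+4+2+7+0+3+5+0+4+5+0 = 83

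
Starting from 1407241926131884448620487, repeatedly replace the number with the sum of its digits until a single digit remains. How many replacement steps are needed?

1407241926131884448620487 → 104 → 5 (2 steps)

2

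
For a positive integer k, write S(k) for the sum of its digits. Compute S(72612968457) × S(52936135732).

2622

S(72612968457) = 7+2+6+1+2+9+6+8+4+5+7 = 57.
S(52936135732) = 5+2+9+3+6+1+3+5+7+3+2 = 46.
57 · 46 = 2622.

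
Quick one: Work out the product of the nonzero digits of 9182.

144

9×1×8×2 = 144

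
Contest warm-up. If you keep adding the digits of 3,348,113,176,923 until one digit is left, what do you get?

3+3+4+8+1+1+3+1+7+6+9+2+3 = 51
5+1 = 6

6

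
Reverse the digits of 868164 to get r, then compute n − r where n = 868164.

406296

Reverse of 868164 is 461868.
868164 − 461868 = 406296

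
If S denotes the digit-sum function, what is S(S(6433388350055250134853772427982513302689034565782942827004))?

First digit sum: 245.
2+4+5 = 11.

11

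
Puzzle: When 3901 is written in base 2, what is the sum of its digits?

9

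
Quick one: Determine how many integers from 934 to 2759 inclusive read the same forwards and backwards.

The integers in [934, 2759] that read the same forwards and backwards: 939, 949, 959, 969, 979, 989, …, 2552, 2662.
24 qualify.

24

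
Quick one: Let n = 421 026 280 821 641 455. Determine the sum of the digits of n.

4+2+1+0+2+6+2+8+0+8+2+1+6+4+1+4+5+5 = 61

61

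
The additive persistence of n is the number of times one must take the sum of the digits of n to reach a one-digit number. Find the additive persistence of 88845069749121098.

3

88845069749121098 → 89 → 17 → 8 (3 steps)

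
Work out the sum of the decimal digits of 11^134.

598

11^134 = 35206253455228203465102873081643165487131740000448154626866623626245488538757572033437270931553975613438547654693991240963636851748322086441
Sum of its 140 digits: 598.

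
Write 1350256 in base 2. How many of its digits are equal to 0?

1350256 in base 2 is 101001001101001110000.
The digit 0 appears 12 times.

12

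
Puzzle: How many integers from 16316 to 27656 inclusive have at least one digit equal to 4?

3861

The integers in [16316, 27656] that have at least one digit equal to 4: 16324, 16334, 16340, 16341, 16342, 16343, …, 27649, 27654.
3861 qualify.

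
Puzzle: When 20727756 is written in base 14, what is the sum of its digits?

49

20727756 in base 14 is 2A77BC0.
Digit sum: 2+10+7+7+11+12+0 = 49.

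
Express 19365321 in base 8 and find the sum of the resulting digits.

31

19365321 in base 8 is 111676711.
Digit sum: 1+1+1+6+7+6+7+1+1 = 31.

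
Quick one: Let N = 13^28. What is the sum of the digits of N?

121

13^28 = 15502932802662396215269535105521
Sum of its 32 digits: 121.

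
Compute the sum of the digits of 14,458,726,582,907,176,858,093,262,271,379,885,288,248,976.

229

1+4+4+5+8+7+2+6+5+8+2+9+0+7+1+7+6+8+5+8+0+9+3+2+6+2+2+7+1+3+7+9+8+8+5+2+8+8+2+4+8+9+7+6 = 229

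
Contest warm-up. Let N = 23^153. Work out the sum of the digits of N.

23^153 = 22098302318208883985467358326077573838511122562029102611522384356960880524344648547183156947171114949648271076671180175486906424392771558737002523481173599915453397492842968929536583367905044278719249619018583
Sum of its 209 digits: 953.

953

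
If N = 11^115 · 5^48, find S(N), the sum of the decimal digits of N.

578

11^115 · 5^48 = 2045120967506950265562120821120652326337160423757001913893428226563130341441451431825213415718827829068522876092031600773424315775628201663494110107421875
Sum of its 154 digits: 578.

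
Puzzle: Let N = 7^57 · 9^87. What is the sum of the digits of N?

567

7^57 · 9^87 = 154769935653980877477830313767970253030500962830252603610810814464650814026714215909968477343119936608337018169621690526014564951183
Sum of its 132 digits: 567.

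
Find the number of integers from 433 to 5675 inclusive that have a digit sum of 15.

396

The integers in [433, 5675] that have a digit sum of 15: 438, 447, 456, 465, 474, 483, …, 5631, 5640.
396 qualify.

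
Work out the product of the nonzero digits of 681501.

240

6×8×1×5×1 = 240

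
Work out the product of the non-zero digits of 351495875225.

3×5×1×4×9×5×8×7×5×2×2×5 = 15120000

15120000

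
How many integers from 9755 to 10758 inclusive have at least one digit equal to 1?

801

The integers in [9755, 10758] that have at least one digit equal to 1: 9761, 9771, 9781, 9791, 9801, 9810, …, 10757, 10758.
801 qualify.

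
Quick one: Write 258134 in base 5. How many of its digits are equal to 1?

258134 in base 5 is 31230014.
The digit 1 appears 2 times.

2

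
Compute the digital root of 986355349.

7

9+8+6+3+5+5+3+4+9 = 52
5+2 = 7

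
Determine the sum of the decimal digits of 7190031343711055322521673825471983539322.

152

7+1+9+0+0+3+1+3+4+3+7+1+1+0+5+5+3+2+2+5+2+1+6+7+3+8+2+5+4+7+1+9+8+3+5+3+9+3+2+2 = 152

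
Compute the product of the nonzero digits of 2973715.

2×9×7×3×7×1×5 = 13230

13230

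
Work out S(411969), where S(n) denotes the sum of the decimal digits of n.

30

4+1+1+9+6+9 = 30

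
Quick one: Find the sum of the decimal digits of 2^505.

713

2^505 = 104748499452676539840422070298483172870932545473378073263465323779076281484949585756264642954428933028828373892081922272294952209468332577706512882860032
Sum of its 153 digits: 713.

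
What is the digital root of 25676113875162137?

8

2+5+6+7+6+1+1+3+8+7+5+1+6+2+1+3+7 = 71
7+1 = 8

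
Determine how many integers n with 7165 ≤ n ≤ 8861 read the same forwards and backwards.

16

The integers in [7165, 8861] that read the same forwards and backwards: 7227, 7337, 7447, 7557, 7667, 7777, …, 8668, 8778.
16 qualify.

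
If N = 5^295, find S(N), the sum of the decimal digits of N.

950

5^295 = 157090990889527249699064702559560820575206896399982386083569571749987368151094907406723132289194622472869874290084220112421373395533591004889840474371486830472099374862715581713246137951500713825225830078125
Sum of its 207 digits: 950.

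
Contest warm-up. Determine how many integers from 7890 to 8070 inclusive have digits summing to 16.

The integers in [7890, 8070] that have digits summing to 16: 7900, 8008, 8017, 8026, 8035, 8044, 8053, 8062.
8 qualify.

8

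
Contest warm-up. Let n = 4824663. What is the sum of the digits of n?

4+8+2+4+6+6+3 = 33

33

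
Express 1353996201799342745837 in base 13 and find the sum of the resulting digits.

1353996201799342745837 in base 13 is C06A6B022446687783B.
Digit sum: 12+0+6+10+6+11+0+2+2+4+4+6+6+8+7+7+8+3+11 = 113.

113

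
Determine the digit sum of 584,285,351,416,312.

58

5+8+4+2+8+5+3+5+1+4+1+6+3+1+2 = 58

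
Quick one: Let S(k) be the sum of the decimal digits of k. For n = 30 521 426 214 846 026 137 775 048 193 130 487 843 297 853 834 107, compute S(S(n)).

8

First digit sum: 206.
2+0+6 = 8.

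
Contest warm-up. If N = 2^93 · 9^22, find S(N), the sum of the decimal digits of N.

2^93 · 9^22 = 9752698634690232524570886140413415557406499274752
Sum of its 49 digits: 225.

225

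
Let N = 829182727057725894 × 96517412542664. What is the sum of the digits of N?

114

829182727057725894 × 96517412542664 = 80030571340681693290320092541616
Sum of its 32 digits: 114.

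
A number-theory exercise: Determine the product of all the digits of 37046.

0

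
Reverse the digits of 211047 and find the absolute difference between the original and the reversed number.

529065

Reverse of 211047 is 740112.
|211047 − 740112| = 529065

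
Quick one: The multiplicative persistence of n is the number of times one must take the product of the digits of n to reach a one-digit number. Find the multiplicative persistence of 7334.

3

7334 → 252 → 20 → 0 (3 steps)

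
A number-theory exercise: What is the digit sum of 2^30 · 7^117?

2^30 · 7^117 = 807924078533389901564929413035914509700057694357723009270652536238097091085101733977975512984322026994925568
Sum of its 108 digits: 487.

487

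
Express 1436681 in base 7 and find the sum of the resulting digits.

1436681 in base 7 is 15132401.
Digit sum: 1+5+1+3+2+4+0+1 = 17.

17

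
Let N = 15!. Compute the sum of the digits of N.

45

15! = 1307674368000
Sum of its 13 digits: 45.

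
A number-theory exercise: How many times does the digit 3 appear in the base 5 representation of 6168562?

6168562 in base 5 is 3034343222.
The digit 3 appears 4 times.

4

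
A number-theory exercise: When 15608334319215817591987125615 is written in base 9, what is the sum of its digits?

103

15608334319215817591987125615 in base 9 is 327366401065726241434820608210.
Digit sum: 3+2+7+3+6+6+4+0+1+0+6+5+7+2+6+2+4+1+4+3+4+8+2+0+6+0+8+2+1+0 = 103.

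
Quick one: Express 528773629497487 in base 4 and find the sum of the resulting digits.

528773629497487 in base 4 is 1320032222310112211002033.
Digit sum: 1+3+2+0+0+3+2+2+2+2+3+1+0+1+1+2+2+1+1+0+0+2+0+3+3 = 37.

37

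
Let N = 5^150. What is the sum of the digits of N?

451

5^150 = 700649232162408535461864791644958065640130970938257885878534141944895541342930300743319094181060791015625
Sum of its 105 digits: 451.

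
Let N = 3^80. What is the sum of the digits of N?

3^80 = 147808829414345923316083210206383297601
Sum of its 39 digits: 153.

153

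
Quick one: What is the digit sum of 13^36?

172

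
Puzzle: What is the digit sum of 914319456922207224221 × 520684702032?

914319456922207224221 × 520684702032 = 476072153989599528347269198317072
Sum of its 33 digits: 168.

168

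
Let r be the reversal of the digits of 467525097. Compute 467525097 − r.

Reverse of 467525097 is 790525764.
467525097 − 790525764 = -323000667

-323000667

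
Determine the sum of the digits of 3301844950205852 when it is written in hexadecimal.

3301844950205852 in base 16 is BBB02AF5C459C.
Digit sum: 11+11+11+0+2+10+15+5+12+4+5+9+12 = 107.

107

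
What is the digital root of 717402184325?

8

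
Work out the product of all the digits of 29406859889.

0

2×9×4×0×6×8×5×9×8×8×9 = 0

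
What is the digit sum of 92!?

92! = 12438414054641307255475324325873553077577991715875414356840239582938137710983519518443046123837041347353107486982656753664000000000000000000000
Sum of its 143 digits: 540.

540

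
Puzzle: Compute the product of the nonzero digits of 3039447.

3×3×9×4×4×7 = 9072

9072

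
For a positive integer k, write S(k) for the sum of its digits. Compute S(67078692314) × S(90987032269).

2915

S(67078692314) = 6+7+0+7+8+6+9+2+3+1+4 = 53.
S(90987032269) = 9+0+9+8+7+0+3+2+2+6+9 = 55.
53 · 55 = 2915.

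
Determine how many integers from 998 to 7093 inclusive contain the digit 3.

2374

The integers in [998, 7093] that contain the digit 3: 1003, 1013, 1023, 1030, 1031, 1032, …, 7083, 7093.
2374 qualify.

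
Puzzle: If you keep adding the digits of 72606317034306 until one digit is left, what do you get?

7+2+6+0+6+3+1+7+0+3+4+3+0+6 = 48
4+8 = 12
1+2 = 3

3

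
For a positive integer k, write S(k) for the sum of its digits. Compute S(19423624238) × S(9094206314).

1672

S(19423624238) = 1+9+4+2+3+6+2+4+2+3+8 = 44.
S(9094206314) = 9+0+9+4+2+0+6+3+1+4 = 38.
44 · 38 = 1672.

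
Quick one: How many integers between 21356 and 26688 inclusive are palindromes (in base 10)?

53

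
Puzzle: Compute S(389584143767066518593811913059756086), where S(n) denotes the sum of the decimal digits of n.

3+8+9+5+8+4+1+4+3+7+6+7+0+6+6+5+1+8+5+9+3+8+1+1+9+1+3+0+5+9+7+5+6+0+8+6 = 177

177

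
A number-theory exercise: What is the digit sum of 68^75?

68^75 = 274263777255440208078831004029814653883754508279271301658400583583536964876201719174613716961918329349789610624782877901594298345882386432
Sum of its 138 digits: 638.

638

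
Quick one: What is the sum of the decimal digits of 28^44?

28^44 = 4731004695212710061928633504429765928981821858046170863245459456
Sum of its 64 digits: 280.

280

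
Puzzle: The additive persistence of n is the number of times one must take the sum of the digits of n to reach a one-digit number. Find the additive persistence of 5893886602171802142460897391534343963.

5893886602171802142460897391534343963 → 168 → 15 → 6 (3 steps)

3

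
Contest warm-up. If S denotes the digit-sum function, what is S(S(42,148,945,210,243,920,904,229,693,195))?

11

First digit sum: 119.
1+1+9 = 11.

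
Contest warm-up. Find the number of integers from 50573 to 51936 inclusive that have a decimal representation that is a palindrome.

14

The integers in [50573, 51936] that have a decimal representation that is a palindrome: 50605, 50705, 50805, 50905, 51015, 51115, …, 51815, 51915.
14 qualify.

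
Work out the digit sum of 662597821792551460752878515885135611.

171

6+6+2+5+9+7+8+2+1+7+9+2+5+5+1+4+6+0+7+5+2+8+7+8+5+1+5+8+8+5+1+3+5+6+1+1 = 171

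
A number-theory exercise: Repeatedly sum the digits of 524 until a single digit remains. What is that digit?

5+2+4 = 11
1+1 = 2

2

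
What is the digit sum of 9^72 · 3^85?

9^72 · 3^85 = 18229188289943120727504416312516508406590984052945304492988605913605329052670723967367455215961400359649216883
Sum of its 110 digits: 486.

486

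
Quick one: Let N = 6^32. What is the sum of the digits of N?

6^32 = 7958661109946400884391936
Sum of its 25 digits: 126.

126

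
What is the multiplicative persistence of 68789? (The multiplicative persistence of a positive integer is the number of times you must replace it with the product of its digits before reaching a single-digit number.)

68789 → 24192 → 144 → 16 → 6 (4 steps)

4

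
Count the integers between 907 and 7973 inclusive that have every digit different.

3587

The integers in [907, 7973] that have every digit different: 907, 908, 910, 912, 913, 914, …, 7965, 7968.
3587 qualify.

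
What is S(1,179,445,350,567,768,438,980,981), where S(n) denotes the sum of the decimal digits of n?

1+1+7+9+4+4+5+3+5+0+5+6+7+7+6+8+4+3+8+9+8+0+9+8+1 = 128

128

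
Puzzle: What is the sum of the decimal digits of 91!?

91! = 135200152767840296255166568759495142147586866476906677791741734597153670771559994765685283954750449427751168336768008192000000000000000000000
Sum of its 141 digits: 594.

594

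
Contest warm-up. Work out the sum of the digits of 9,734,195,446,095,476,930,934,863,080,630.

145

9+7+3+4+1+9+5+4+4+6+0+9+5+4+7+6+9+3+0+9+3+4+8+6+3+0+8+0+6+3+0 = 145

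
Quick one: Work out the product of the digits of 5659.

5×6×5×9 = 1350

1350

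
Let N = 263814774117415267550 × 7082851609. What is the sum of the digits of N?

263814774117415267550 × 7082851609 = 1868560897335506282687682987950
Sum of its 31 digits: 167.

167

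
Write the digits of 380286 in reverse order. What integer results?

Reversing 380286 gives 682083.

682083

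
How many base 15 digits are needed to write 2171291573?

2171291573 in base 15 is CA94A9B8, which has 8 digits.

8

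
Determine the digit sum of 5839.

25

5+8+3+9 = 25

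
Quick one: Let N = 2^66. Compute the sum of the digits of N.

2^66 = 73786976294838206464
Sum of its 20 digits: 109.

109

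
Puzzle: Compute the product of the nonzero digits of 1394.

1×3×9×4 = 108

108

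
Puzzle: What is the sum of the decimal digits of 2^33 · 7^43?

2^33 · 7^43 = 18758822650838827914917037709259591703704109056
Sum of its 47 digits: 218.

218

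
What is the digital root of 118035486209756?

1+1+8+0+3+5+4+8+6+2+0+9+7+5+6 = 65
6+5 = 11
1+1 = 2
(Equivalently, 118035486209756 mod 9 = 2.)

2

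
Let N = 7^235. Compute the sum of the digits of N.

952

7^235 = 3963139900210561731523398928530637298094788065266356809017937107449348934442416116515113446249031497473582567399518465936555383233938368079497625966988611738127819219623828439774036655232918838785943
Sum of its 199 digits: 952.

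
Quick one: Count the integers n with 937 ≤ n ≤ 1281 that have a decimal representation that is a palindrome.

The integers in [937, 1281] that have a decimal representation that is a palindrome: 939, 949, 959, 969, 979, 989, 999, 1001, 1111, 1221.
10 qualify.

10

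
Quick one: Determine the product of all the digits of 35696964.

1049760

3×5×6×9×6×9×6×4 = 1049760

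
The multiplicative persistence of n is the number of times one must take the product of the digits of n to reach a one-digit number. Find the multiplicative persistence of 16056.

16056 → 0 (1 step)

1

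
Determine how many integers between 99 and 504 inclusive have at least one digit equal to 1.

158

The integers in [99, 504] that have at least one digit equal to 1: 100, 101, 102, 103, 104, 105, …, 491, 501.
158 qualify.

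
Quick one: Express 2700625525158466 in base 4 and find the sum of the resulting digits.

2700625525158466 in base 4 is 21212003101201012103021002.
Digit sum: 2+1+2+1+2+0+0+3+1+0+1+2+0+1+0+1+2+1+0+3+0+2+1+0+0+2 = 28.

28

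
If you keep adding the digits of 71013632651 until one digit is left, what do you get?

8

7+1+0+1+3+6+3+2+6+5+1 = 35
3+5 = 8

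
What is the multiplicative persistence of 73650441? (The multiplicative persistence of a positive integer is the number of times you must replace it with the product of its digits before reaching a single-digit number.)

73650441 → 0 (1 step)

1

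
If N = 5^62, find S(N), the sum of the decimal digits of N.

187

5^62 = 21684043449710088680149056017398834228515625
Sum of its 44 digits: 187.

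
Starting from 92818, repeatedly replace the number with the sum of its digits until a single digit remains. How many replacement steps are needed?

92818 → 28 → 10 → 1 (3 steps)

3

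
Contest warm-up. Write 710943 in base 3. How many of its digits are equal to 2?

710943 in base 3 is 1100010020020.
The digit 2 appears 2 times.

2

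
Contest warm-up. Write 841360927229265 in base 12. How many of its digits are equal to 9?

1

841360927229265 in base 12 is 7A44547422B1A9.
The digit 9 appears 1 time.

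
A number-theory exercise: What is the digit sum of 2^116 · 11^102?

643

2^116 · 11^102 = 1385266663912031988913988075232334322634372501340754898759007672722048534097498286793874026930202683032770109265383865771420209073688837881856
Sum of its 142 digits: 643.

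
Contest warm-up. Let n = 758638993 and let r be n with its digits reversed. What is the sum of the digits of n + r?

44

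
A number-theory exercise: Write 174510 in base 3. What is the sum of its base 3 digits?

12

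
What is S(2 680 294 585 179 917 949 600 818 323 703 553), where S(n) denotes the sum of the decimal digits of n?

159

2+6+8+0+2+9+4+5+8+5+1+7+9+9+1+7+9+4+9+6+0+0+8+1+8+3+2+3+7+0+3+5+5+3 = 159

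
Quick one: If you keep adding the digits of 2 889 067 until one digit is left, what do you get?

4

2+8+8+9+0+6+7 = 40
4+0 = 4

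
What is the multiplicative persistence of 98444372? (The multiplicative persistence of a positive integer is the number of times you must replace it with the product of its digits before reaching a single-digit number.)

3

98444372 → 193536 → 2430 → 0 (3 steps)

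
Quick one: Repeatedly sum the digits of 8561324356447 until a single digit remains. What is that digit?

4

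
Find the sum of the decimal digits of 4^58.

166

4^58 = 83076749736557242056487941267521536
Sum of its 35 digits: 166.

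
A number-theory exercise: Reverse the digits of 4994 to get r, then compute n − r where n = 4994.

Reverse of 4994 is 4994.
4994 − 4994 = 0

0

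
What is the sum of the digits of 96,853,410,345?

9+6+8+5+3+4+1+0+3+4+5 = 48

48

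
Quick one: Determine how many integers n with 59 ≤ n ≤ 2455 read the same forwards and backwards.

109

The integers in [59, 2455] that read the same forwards and backwards: 66, 77, 88, 99, 101, 111, …, 2332, 2442.
109 qualify.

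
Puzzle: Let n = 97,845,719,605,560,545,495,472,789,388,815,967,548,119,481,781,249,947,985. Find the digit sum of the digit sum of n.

First digit sum: 310.
3+1+0 = 4.

4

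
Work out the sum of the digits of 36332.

3+6+3+3+2 = 17

17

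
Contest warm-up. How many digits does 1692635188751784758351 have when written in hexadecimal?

1692635188751784758351 in base 16 is 5BC208303444644C4F, which has 18 digits.

18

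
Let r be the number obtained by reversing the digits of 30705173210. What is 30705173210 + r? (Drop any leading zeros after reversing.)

Reverse of 30705173210 is 1237150703.
30705173210 + 1237150703 = 31942323913

31942323913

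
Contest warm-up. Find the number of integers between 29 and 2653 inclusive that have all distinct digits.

1527

The integers in [29, 2653] that have all distinct digits: 29, 30, 31, 32, 34, 35, …, 2651, 2653.
1527 qualify.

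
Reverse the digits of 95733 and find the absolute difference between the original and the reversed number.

Reverse of 95733 is 33759.
|95733 − 33759| = 61974

61974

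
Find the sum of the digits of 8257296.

39

8+2+5+7+2+9+6 = 39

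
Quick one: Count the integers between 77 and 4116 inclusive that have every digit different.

2243

The integers in [77, 4116] that have every digit different: 78, 79, 80, 81, 82, 83, …, 4108, 4109.
2243 qualify.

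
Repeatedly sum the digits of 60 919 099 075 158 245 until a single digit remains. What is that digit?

8

6+0+9+1+9+0+9+9+0+7+5+1+5+8+2+4+5 = 80
8+0 = 8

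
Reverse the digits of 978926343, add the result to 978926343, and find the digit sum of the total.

30

Reversal of 978926343 is 343629879; 978926343 + 343629879 = 1322556222.
Digit sum of 1322556222: 1+3+2+2+5+5+6+2+2+2 = 30.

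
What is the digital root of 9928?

9+9+2+8 = 28
2+8 = 10
1+0 = 1

1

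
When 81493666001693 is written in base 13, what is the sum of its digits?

81493666001693 in base 13 is 3661A86C3A11A.
Digit sum: 3+6+6+1+10+8+6+12+3+10+1+1+10 = 77.

77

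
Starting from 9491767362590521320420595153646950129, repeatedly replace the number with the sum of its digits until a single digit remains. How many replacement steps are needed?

9491767362590521320420595153646950129 → 157 → 13 → 4 (3 steps)

3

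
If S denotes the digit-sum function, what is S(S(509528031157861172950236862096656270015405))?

15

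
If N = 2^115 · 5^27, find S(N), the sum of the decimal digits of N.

115

2^115 · 5^27 = 309485009821345068724781056000000000000000000000000000
Sum of its 54 digits: 115.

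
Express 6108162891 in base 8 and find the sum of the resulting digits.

6108162891 in base 8 is 55404625513.
Digit sum: 5+5+4+0+4+6+2+5+5+1+3 = 40.

40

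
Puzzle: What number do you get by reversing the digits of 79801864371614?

41617346810897

Reversing 79801864371614 gives 41617346810897.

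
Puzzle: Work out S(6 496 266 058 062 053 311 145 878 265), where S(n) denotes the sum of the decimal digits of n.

6+4+9+6+2+6+6+0+5+8+0+6+2+0+5+3+3+1+1+1+4+5+8+7+8+2+6+5 = 119

119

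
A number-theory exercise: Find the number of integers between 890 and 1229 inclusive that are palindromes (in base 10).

14

The integers in [890, 1229] that are palindromes (in base 10): 898, 909, 919, 929, 939, 949, …, 1111, 1221.
14 qualify.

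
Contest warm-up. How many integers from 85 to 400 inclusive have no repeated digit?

229

The integers in [85, 400] that have no repeated digit: 85, 86, 87, 89, 90, 91, …, 397, 398.
229 qualify.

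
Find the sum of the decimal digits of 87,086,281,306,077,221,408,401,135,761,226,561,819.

8+7+0+8+6+2+8+1+3+0+6+0+7+7+2+2+1+4+0+8+4+0+1+1+3+5+7+6+1+2+2+6+5+6+1+8+1+9 = 148

148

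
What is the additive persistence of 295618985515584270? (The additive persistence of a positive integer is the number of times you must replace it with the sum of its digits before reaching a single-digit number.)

295618985515584270 → 90 → 9 (2 steps)

2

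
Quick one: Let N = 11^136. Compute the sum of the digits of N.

11^136 = 4259956668082612619277447642878823023942940540054226709850861458775704113189666216045909782718031049226064266217972940156600059061546972459361
Sum of its 142 digits: 628.

628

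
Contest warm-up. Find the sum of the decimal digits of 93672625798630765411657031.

119

9+3+6+7+2+6+2+5+7+9+8+6+3+0+7+6+5+4+1+1+6+5+7+0+3+1 = 119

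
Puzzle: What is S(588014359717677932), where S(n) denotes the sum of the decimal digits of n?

5+8+8+0+1+4+3+5+9+7+1+7+6+7+7+9+3+2 = 92

92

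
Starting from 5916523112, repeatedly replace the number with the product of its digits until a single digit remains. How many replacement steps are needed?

5916523112 → 16200 → 0 (2 steps)

2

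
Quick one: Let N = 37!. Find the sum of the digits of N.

37! = 13763753091226345046315979581580902400000000
Sum of its 44 digits: 153.

153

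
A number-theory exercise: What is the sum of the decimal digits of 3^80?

153

3^80 = 147808829414345923316083210206383297601
Sum of its 39 digits: 153.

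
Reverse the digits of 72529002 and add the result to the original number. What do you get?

92621529

Reverse of 72529002 is 20092527.
72529002 + 20092527 = 92621529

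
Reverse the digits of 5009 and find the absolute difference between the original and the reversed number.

3996

Reverse of 5009 is 9005.
|5009 − 9005| = 3996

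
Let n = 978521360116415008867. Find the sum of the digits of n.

88

9+7+8+5+2+1+3+6+0+1+1+6+4+1+5+0+0+8+8+6+7 = 88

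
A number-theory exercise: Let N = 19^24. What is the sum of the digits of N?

19^24 = 4898762930960846817716295277921
Sum of its 31 digits: 163.

163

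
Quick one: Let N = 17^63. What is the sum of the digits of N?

359

17^63 = 329823842388297603127136803999476682470817199986161913402815245153916577027313
Sum of its 78 digits: 359.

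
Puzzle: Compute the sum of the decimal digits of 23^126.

23^126 = 3781876462438487703735819013332412063263979526587072786842908165397941585102035971308774899656281412530465317054199977732568600580654153033395286425565640729254612875432689
Sum of its 172 digits: 793.

793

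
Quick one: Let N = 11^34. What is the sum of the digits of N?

178

11^34 = 255476698618765889551019445759400441
Sum of its 36 digits: 178.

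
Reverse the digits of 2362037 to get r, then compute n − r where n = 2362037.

-4940595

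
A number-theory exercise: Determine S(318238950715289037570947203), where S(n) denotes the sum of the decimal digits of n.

118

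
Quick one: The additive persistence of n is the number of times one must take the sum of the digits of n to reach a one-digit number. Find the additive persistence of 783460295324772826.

3

783460295324772826 → 85 → 13 → 4 (3 steps)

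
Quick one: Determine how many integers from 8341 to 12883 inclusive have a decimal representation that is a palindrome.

The integers in [8341, 12883] that have a decimal representation that is a palindrome: 8448, 8558, 8668, 8778, 8888, 8998, …, 12721, 12821.
45 qualify.

45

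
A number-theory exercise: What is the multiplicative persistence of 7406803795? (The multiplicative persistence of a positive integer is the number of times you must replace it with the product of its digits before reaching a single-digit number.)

1

7406803795 → 0 (1 step)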